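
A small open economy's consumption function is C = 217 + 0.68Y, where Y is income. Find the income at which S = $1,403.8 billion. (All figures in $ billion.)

S = Y − C = -217 + 0.32Y
-217 + 0.32Y = 1403.8, so 0.32Y = 1620.8 and Y = 5065

Y = 5065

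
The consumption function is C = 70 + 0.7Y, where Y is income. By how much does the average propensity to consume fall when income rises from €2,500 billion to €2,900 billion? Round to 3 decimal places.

ΔAPC = 0.004

At Y = 2500: C = 70 + 0.7(2500) = 1820, APC = 1820/2500 = 0.7280
At Y = 2900: C = 2100, APC = 2100/2900 = 0.7241
Fall in APC = 0.7280 − 0.7241 = 0.0039 ≈ 0.004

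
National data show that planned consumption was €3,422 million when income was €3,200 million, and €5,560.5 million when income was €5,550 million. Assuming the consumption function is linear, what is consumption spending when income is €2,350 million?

C = 2648.5

MPC = (5560.5 − 3422)/(5550 − 3200) = 2138.5/2350 = 0.91
a = 3422 − 0.91(3200) = 3422 − 2912 = 510
C = 510 + 0.91(2350) = 510 + 2138.5 = 2648.5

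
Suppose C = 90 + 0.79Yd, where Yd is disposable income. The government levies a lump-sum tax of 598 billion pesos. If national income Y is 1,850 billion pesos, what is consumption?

C = 1079.08

Yd = Y − T = 1850 − 598 = 1252
C = 90 + 0.79(1252) = 90 + 989.08 = 1079.08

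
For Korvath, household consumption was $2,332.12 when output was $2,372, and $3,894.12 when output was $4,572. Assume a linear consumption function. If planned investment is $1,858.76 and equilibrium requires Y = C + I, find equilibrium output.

MPC = (3894.12 − 2332.12)/(4572 − 2372) = 1562/2200 = 0.71
a = 2332.12 − 0.71(2372) = 648
Equilibrium: Y = 648 + 0.71Y + 1858.76
0.29Y = 2506.76, so Y = 2506.76/0.29 = 8644

Y = 8644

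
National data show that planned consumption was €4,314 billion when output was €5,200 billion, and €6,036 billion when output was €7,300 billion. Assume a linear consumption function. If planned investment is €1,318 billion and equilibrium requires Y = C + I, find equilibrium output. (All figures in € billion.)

Y = 7600

MPC = (6036 − 4314)/(7300 − 5200) = 1722/2100 = 0.82
a = 4314 − 0.82(5200) = 50
Equilibrium: Y = 50 + 0.82Y + 1318
0.18Y = 1368, so Y = 1368/0.18 = 7600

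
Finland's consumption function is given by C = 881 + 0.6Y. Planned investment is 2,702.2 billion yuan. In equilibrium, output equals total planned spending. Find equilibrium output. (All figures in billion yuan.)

Y = 8958

Y = C + I = 881 + 0.6Y + 2702.2
Y − 0.6Y = 3583.2
0.4Y = 3583.2, so Y = 3583.2/0.4 = 8958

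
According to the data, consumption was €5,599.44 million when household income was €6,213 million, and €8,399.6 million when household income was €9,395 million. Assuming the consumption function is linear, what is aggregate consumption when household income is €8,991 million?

MPC = (8399.6 − 5599.44)/(9395 − 6213) = 2800.16/3182 = 0.88
a = 5599.44 − 0.88(6213) = 5599.44 − 5467.44 = 132
C = 132 + 0.88(8991) = 132 + 7912.08 = 8044.08

C = 8044.08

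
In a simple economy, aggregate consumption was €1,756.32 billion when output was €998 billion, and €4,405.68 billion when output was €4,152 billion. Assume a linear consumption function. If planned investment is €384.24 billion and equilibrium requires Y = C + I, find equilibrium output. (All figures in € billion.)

MPC = (4405.68 − 1756.32)/(4152 − 998) = 2649.36/3154 = 0.84
a = 1756.32 − 0.84(998) = 918
Equilibrium: Y = 918 + 0.84Y + 384.24
0.16Y = 1302.24, so Y = 1302.24/0.16 = 8139

Y = 8139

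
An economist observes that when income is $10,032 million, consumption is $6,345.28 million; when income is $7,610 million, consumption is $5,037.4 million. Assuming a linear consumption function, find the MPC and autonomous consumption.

MPC = 0.54; a = 928

MPC = ΔC/ΔY = (6345.28 − 5037.4)/(10032 − 7610) = 1307.88/2422 = 0.54
a = C − MPC·Y = 5037.4 − 0.54(7610) = 5037.4 − 4109.4 = 928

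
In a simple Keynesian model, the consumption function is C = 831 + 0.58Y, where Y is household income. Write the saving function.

S = -831 + 0.42Y

S = Y − C = Y − (831 + 0.58Y) = -831 + (1 − 0.58)Y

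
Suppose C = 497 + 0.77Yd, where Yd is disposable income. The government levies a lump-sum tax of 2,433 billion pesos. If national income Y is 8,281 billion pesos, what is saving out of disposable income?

S = 848.04

Yd = Y − T = 8281 − 2433 = 5848
C = 497 + 0.77(5848) = 497 + 4502.96 = 4999.96
S = Yd − C = 5848 − 4999.96 = 848.04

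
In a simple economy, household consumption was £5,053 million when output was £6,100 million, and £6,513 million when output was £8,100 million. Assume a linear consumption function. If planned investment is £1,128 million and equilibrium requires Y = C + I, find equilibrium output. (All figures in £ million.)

MPC = (6513 − 5053)/(8100 − 6100) = 1460/2000 = 0.73
a = 5053 − 0.73(6100) = 600
Equilibrium: Y = 600 + 0.73Y + 1128
0.27Y = 1728, so Y = 1728/0.27 = 6400

Y = 6400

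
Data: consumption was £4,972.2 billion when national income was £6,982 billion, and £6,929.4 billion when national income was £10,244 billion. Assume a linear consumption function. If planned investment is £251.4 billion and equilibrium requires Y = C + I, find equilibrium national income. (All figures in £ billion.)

Y = 2586

MPC = (6929.4 − 4972.2)/(10244 − 6982) = 1957.2/3262 = 0.6
a = 4972.2 − 0.6(6982) = 783
Equilibrium: Y = 783 + 0.6Y + 251.4
0.4Y = 1034.4, so Y = 1034.4/0.4 = 2586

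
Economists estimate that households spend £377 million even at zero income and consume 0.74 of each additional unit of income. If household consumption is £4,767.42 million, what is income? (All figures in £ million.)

377 + 0.74Y = 4767.42
0.74Y = 4390.42, so Y = 4390.42/0.74 = 5933

Y = 5933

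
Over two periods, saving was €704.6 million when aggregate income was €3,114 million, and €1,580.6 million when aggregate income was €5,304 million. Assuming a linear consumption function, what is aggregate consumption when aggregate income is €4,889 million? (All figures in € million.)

C = 3474.4

MPS = ΔS/ΔY = (1580.6 − 704.6)/(5304 − 3114) = 876/2190 = 0.4
MPC = 1 − MPS = 0.6
Autonomous saving = 704.6 − 0.4(3114) = -541, so a = 541
C = 541 + 0.6(4889) = 541 + 2933.4 = 3474.4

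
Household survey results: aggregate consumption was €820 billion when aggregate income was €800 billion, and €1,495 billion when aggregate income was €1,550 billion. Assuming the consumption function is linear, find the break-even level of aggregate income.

Y = 1000

MPC = (1495 − 820)/(1550 − 800) = 675/750 = 0.9
a = 820 − 0.9(800) = 820 − 720 = 100
Break-even: Y = a/(1−MPC) = 100/0.1 = 1000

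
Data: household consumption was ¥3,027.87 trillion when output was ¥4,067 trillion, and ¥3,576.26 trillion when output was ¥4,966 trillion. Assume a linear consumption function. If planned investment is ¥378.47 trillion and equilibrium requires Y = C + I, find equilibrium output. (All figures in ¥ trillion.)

Y = 2373

MPC = (3576.26 − 3027.87)/(4966 − 4067) = 548.39/899 = 0.61
a = 3027.87 − 0.61(4067) = 547
Equilibrium: Y = 547 + 0.61Y + 378.47
0.39Y = 925.47, so Y = 925.47/0.39 = 2373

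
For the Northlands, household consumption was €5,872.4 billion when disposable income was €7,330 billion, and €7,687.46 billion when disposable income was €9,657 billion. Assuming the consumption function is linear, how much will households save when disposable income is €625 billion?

S = -17.5

MPC = (7687.46 − 5872.4)/(9657 − 7330) = 1815.06/2327 = 0.78
a = 5872.4 − 0.78(7330) = 5872.4 − 5717.4 = 155
C = 155 + 0.78(625) = 642.5
S = 625 − 642.5 = -17.5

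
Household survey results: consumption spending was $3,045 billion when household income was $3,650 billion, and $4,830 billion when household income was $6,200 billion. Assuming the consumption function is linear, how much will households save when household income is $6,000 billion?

MPC = (4830 − 3045)/(6200 − 3650) = 1785/2550 = 0.7
a = 3045 − 0.7(3650) = 3045 − 2555 = 490
C = 490 + 0.7(6000) = 4690
S = 6000 − 4690 = 1310

S = 1310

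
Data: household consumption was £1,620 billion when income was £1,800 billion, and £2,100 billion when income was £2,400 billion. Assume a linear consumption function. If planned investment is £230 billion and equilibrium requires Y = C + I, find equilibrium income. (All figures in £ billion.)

MPC = (2100 − 1620)/(2400 − 1800) = 480/600 = 0.8
a = 1620 − 0.8(1800) = 180
Equilibrium: Y = 180 + 0.8Y + 230
0.2Y = 410, so Y = 410/0.2 = 2050

Y = 2050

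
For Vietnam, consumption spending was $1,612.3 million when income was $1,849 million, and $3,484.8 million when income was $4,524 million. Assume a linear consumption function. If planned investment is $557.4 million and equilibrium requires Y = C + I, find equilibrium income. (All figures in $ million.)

Y = 2918

MPC = (3484.8 − 1612.3)/(4524 − 1849) = 1872.5/2675 = 0.7
a = 1612.3 − 0.7(1849) = 318
Equilibrium: Y = 318 + 0.7Y + 557.4
0.3Y = 875.4, so Y = 875.4/0.3 = 2918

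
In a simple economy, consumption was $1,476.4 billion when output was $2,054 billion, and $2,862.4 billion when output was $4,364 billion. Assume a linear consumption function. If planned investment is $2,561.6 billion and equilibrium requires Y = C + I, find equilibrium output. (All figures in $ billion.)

MPC = (2862.4 − 1476.4)/(4364 − 2054) = 1386/2310 = 0.6
a = 1476.4 − 0.6(2054) = 244
Equilibrium: Y = 244 + 0.6Y + 2561.6
0.4Y = 2805.6, so Y = 2805.6/0.4 = 7014

Y = 7014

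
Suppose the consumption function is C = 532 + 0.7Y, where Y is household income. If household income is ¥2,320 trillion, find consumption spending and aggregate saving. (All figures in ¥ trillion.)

C = 532 + 0.7(2320) = 532 + 1624 = 2156
S = Y − C = 2320 − 2156 = 164

C = 2156; S = 164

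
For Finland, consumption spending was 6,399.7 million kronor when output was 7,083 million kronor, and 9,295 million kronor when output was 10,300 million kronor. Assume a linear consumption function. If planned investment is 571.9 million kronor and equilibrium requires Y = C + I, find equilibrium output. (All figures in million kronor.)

Y = 5969

MPC = (9295 − 6399.7)/(10300 − 7083) = 2895.3/3217 = 0.9
a = 6399.7 − 0.9(7083) = 25
Equilibrium: Y = 25 + 0.9Y + 571.9
0.1Y = 596.9, so Y = 596.9/0.1 = 5969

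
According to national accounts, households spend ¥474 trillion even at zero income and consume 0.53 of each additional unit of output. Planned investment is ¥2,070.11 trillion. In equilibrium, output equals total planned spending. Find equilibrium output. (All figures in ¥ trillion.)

Y = 5413

Y = C + I = 474 + 0.53Y + 2070.11
Y − 0.53Y = 2544.11
0.47Y = 2544.11, so Y = 2544.11/0.47 = 5413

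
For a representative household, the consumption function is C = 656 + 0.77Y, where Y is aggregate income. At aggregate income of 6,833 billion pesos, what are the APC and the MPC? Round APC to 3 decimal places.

MPC = 0.77 (the slope of the consumption function)
C = 656 + 0.77(6833) = 5917.41, so APC = 5917.41/6833 = 0.866

APC = 0.866; MPC = 0.77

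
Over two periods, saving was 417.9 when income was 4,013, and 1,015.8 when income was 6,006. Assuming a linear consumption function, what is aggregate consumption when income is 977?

C = 1469.9

MPS = ΔS/ΔY = (1015.8 − 417.9)/(6006 − 4013) = 597.9/1993 = 0.3
MPC = 1 − MPS = 0.7
Autonomous saving = 417.9 − 0.3(4013) = -786, so a = 786
C = 786 + 0.7(977) = 786 + 683.9 = 1469.9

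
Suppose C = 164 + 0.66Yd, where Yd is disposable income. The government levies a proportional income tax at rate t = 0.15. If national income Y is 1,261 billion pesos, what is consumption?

Yd = (1 − 0.15)(1261) = 0.85(1261) = 1071.85
C = 164 + 0.66(1071.85) = 164 + 707.421 = 871.421

C = 871.421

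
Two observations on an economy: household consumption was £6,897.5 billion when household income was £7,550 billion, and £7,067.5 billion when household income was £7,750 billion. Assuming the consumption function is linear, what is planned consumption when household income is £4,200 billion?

C = 4050

MPC = (7067.5 − 6897.5)/(7750 − 7550) = 170/200 = 0.85
a = 6897.5 − 0.85(7550) = 6897.5 − 6417.5 = 480
C = 480 + 0.85(4200) = 480 + 3570 = 4050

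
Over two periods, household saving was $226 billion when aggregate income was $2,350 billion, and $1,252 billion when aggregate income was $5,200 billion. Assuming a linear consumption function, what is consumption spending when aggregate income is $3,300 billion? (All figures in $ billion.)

C = 2732

MPS = ΔS/ΔY = (1252 − 226)/(5200 − 2350) = 1026/2850 = 0.36
MPC = 1 − MPS = 0.64
Autonomous saving = 226 − 0.36(2350) = -620, so a = 620
C = 620 + 0.64(3300) = 620 + 2112 = 2732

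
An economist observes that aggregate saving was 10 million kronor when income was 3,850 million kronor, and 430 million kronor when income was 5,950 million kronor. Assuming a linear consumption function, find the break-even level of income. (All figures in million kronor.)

Y = 3800

MPS = ΔS/ΔY = (430 − 10)/(5950 − 3850) = 420/2100 = 0.2
MPC = 1 − MPS = 0.8
From S(3850) = 10: −a + 0.2(3850) = 10, so a = 770 − 10 = 760
Break-even (S = 0): Y = a/MPS = 760/0.2 = 3800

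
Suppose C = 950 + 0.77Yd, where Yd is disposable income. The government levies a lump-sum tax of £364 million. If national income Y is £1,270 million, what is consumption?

Yd = Y − T = 1270 − 364 = 906
C = 950 + 0.77(906) = 950 + 697.62 = 1647.62

C = 1647.62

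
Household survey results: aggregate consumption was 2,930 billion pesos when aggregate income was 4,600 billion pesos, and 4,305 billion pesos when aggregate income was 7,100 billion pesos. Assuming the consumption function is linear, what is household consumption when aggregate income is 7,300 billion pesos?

MPC = (4305 − 2930)/(7100 − 4600) = 1375/2500 = 0.55
a = 2930 − 0.55(4600) = 2930 − 2530 = 400
C = 400 + 0.55(7300) = 400 + 4015 = 4415

C = 4415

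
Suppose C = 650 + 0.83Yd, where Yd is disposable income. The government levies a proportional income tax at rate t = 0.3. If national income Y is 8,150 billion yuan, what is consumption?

Yd = (1 − 0.3)(8150) = 0.7(8150) = 5705
C = 650 + 0.83(5705) = 650 + 4735.15 = 5385.15

C = 5385.15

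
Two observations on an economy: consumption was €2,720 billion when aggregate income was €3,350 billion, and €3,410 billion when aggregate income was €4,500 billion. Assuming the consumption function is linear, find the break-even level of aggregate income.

MPC = (3410 − 2720)/(4500 − 3350) = 690/1150 = 0.6
a = 2720 − 0.6(3350) = 2720 − 2010 = 710
Break-even: Y = a/(1−MPC) = 710/0.4 = 1775

Y = 1775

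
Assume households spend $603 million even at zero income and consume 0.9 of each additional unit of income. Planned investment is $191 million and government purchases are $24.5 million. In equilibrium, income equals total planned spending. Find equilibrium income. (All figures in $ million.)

Y = C + I + G = 603 + 0.9Y + 191 + 24.5
Y − 0.9Y = 818.5
0.1Y = 818.5, so Y = 818.5/0.1 = 8185

Y = 8185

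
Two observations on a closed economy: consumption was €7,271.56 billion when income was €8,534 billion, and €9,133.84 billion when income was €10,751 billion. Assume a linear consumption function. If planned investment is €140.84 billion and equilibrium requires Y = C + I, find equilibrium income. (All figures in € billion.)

MPC = (9133.84 − 7271.56)/(10751 − 8534) = 1862.28/2217 = 0.84
a = 7271.56 − 0.84(8534) = 103
Equilibrium: Y = 103 + 0.84Y + 140.84
0.16Y = 243.84, so Y = 243.84/0.16 = 1524

Y = 1524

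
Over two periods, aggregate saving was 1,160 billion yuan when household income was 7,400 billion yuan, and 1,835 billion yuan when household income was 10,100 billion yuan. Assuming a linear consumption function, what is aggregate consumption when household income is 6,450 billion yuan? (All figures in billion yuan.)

MPS = ΔS/ΔY = (1835 − 1160)/(10100 − 7400) = 675/2700 = 0.25
MPC = 1 − MPS = 0.75
Autonomous saving = 1160 − 0.25(7400) = -690, so a = 690
C = 690 + 0.75(6450) = 690 + 4837.5 = 5527.5

C = 5527.5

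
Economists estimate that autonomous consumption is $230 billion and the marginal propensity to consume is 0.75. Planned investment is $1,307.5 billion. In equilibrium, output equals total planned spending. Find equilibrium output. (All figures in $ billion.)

Y = 6150

Y = C + I = 230 + 0.75Y + 1307.5
Y − 0.75Y = 1537.5
0.25Y = 1537.5, so Y = 1537.5/0.25 = 6150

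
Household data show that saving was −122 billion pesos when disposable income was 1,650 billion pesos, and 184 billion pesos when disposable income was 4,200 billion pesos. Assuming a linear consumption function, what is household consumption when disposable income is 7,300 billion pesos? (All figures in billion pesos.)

C = 6744

MPS = ΔS/ΔY = (184 − (-122))/(4200 − 1650) = 306/2550 = 0.12
MPC = 1 − MPS = 0.88
Autonomous saving = -122 − 0.12(1650) = -320, so a = 320
C = 320 + 0.88(7300) = 320 + 6424 = 6744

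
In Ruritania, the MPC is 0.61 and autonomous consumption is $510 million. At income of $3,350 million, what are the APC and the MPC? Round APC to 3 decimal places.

MPC = 0.61 (the slope of the consumption function)
C = 510 + 0.61(3350) = 2553.5, so APC = 2553.5/3350 = 0.762

APC = 0.762; MPC = 0.61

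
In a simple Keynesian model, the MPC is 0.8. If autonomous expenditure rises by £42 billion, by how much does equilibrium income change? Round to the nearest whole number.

ΔY ≈ 210

The multiplier is 1/(1 − MPC) = 1/0.2.
ΔY = 42/0.2 = 210.00 ≈ 210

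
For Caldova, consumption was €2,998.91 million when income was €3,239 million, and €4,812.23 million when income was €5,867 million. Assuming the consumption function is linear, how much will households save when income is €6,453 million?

MPC = (4812.23 − 2998.91)/(5867 − 3239) = 1813.32/2628 = 0.69
a = 2998.91 − 0.69(3239) = 2998.91 − 2234.91 = 764
C = 764 + 0.69(6453) = 5216.57
S = 6453 − 5216.57 = 1236.43

S = 1236.43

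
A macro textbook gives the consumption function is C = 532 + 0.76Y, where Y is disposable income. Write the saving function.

S = Y − C = Y − (532 + 0.76Y) = -532 + (1 − 0.76)Y

S = -532 + 0.24Y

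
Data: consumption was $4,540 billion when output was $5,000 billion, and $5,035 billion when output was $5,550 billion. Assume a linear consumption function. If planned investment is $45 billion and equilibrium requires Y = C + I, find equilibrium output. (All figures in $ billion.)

MPC = (5035 − 4540)/(5550 − 5000) = 495/550 = 0.9
a = 4540 − 0.9(5000) = 40
Equilibrium: Y = 40 + 0.9Y + 45
0.1Y = 85, so Y = 85/0.1 = 850

Y = 850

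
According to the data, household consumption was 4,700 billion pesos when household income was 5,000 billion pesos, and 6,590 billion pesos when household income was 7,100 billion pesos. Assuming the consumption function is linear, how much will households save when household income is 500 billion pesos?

S = -150

MPC = (6590 − 4700)/(7100 − 5000) = 1890/2100 = 0.9
a = 4700 − 0.9(5000) = 4700 − 4500 = 200
C = 200 + 0.9(500) = 650
S = 500 − 650 = -150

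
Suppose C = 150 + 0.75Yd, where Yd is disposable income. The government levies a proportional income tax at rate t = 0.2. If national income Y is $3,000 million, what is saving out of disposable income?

Yd = (1 − 0.2)(3000) = 0.8(3000) = 2400
C = 150 + 0.75(2400) = 150 + 1800 = 1950
S = Yd − C = 2400 − 1950 = 450

S = 450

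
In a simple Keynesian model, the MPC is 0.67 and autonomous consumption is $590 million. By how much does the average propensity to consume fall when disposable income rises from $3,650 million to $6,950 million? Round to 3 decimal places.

At Y = 3650: C = 590 + 0.67(3650) = 3035.5, APC = 3035.5/3650 = 0.8316
At Y = 6950: C = 5246.5, APC = 5246.5/6950 = 0.7549
Fall in APC = 0.8316 − 0.7549 = 0.0767 ≈ 0.077

ΔAPC = 0.077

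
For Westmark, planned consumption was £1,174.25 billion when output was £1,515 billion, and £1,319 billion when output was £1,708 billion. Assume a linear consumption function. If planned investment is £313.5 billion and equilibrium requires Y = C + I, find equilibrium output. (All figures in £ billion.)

MPC = (1319 − 1174.25)/(1708 − 1515) = 144.75/193 = 0.75
a = 1174.25 − 0.75(1515) = 38
Equilibrium: Y = 38 + 0.75Y + 313.5
0.25Y = 351.5, so Y = 351.5/0.25 = 1406

Y = 1406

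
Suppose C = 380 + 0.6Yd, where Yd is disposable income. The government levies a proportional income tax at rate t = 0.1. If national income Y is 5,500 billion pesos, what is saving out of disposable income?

S = 1600

Yd = (1 − 0.1)(5500) = 0.9(5500) = 4950
C = 380 + 0.6(4950) = 380 + 2970 = 3350
S = Yd − C = 4950 − 3350 = 1600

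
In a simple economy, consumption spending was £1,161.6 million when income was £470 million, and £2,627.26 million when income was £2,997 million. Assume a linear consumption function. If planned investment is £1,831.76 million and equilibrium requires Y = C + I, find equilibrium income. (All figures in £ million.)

Y = 6478

MPC = (2627.26 − 1161.6)/(2997 − 470) = 1465.66/2527 = 0.58
a = 1161.6 − 0.58(470) = 889
Equilibrium: Y = 889 + 0.58Y + 1831.76
0.42Y = 2720.76, so Y = 2720.76/0.42 = 6478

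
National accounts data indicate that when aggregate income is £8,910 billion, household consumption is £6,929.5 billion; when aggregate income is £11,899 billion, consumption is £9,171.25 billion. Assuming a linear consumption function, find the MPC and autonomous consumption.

MPC = 0.75; a = 247

MPC = ΔC/ΔY = (9171.25 − 6929.5)/(11899 − 8910) = 2241.75/2989 = 0.75
a = C − MPC·Y = 6929.5 − 0.75(8910) = 6929.5 − 6682.5 = 247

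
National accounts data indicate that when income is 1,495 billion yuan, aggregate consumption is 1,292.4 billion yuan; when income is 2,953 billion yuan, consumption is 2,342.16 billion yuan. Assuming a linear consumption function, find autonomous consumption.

a = 216

MPC = ΔC/ΔY = (2342.16 − 1292.4)/(2953 − 1495) = 1049.76/1458 = 0.72
a = C − MPC·Y = 1292.4 − 0.72(1495) = 1292.4 − 1076.4 = 216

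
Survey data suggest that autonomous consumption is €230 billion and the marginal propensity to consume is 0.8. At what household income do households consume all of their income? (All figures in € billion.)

At break-even, C = Y: 230 + 0.8Y = Y
0.2Y = 230, so Y = 230/0.2 = 1150

Y = 1150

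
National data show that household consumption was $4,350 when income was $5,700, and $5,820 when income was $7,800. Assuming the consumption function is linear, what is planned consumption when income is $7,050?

MPC = (5820 − 4350)/(7800 − 5700) = 1470/2100 = 0.7
a = 4350 − 0.7(5700) = 4350 − 3990 = 360
C = 360 + 0.7(7050) = 360 + 4935 = 5295

C = 5295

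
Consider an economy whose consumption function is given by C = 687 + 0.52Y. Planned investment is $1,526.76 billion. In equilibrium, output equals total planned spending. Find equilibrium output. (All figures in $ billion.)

Y = 4612

Y = C + I = 687 + 0.52Y + 1526.76
Y − 0.52Y = 2213.76
0.48Y = 2213.76, so Y = 2213.76/0.48 = 4612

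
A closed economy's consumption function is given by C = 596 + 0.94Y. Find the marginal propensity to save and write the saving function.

MPS = 1 − MPC = 1 − 0.94 = 0.06
S = Y − C = -596 + 0.06Y

MPS = 0.06; S = -596 + 0.06Y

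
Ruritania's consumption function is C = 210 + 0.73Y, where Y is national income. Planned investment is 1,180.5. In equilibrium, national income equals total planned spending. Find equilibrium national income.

Y = 5150

Y = C + I = 210 + 0.73Y + 1180.5
Y − 0.73Y = 1390.5
0.27Y = 1390.5, so Y = 1390.5/0.27 = 5150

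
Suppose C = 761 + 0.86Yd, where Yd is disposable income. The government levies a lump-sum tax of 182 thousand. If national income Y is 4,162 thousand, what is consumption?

C = 4183.8

Yd = Y − T = 4162 − 182 = 3980
C = 761 + 0.86(3980) = 761 + 3422.8 = 4183.8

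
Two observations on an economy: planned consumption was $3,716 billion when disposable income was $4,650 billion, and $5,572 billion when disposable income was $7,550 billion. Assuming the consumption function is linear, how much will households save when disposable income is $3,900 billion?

S = 664

MPC = (5572 − 3716)/(7550 − 4650) = 1856/2900 = 0.64
a = 3716 − 0.64(4650) = 3716 − 2976 = 740
C = 740 + 0.64(3900) = 3236
S = 3900 − 3236 = 664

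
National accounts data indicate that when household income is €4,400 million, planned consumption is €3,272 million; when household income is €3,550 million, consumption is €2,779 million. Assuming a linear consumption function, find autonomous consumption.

MPC = ΔC/ΔY = (3272 − 2779)/(4400 − 3550) = 493/850 = 0.58
a = C − MPC·Y = 2779 − 0.58(3550) = 2779 − 2059 = 720

a = 720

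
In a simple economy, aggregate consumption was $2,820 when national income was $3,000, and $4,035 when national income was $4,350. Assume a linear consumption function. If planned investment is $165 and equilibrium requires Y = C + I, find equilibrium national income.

MPC = (4035 − 2820)/(4350 − 3000) = 1215/1350 = 0.9
a = 2820 − 0.9(3000) = 120
Equilibrium: Y = 120 + 0.9Y + 165
0.1Y = 285, so Y = 285/0.1 = 2850

Y = 2850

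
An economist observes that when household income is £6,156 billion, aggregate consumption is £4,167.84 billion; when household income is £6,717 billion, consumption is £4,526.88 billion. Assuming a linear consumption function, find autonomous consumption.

MPC = ΔC/ΔY = (4526.88 − 4167.84)/(6717 − 6156) = 359.04/561 = 0.64
a = C − MPC·Y = 4167.84 − 0.64(6156) = 4167.84 − 3939.84 = 228

a = 228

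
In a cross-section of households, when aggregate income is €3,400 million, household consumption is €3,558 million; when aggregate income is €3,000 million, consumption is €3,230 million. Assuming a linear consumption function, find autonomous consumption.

a = 770

MPC = ΔC/ΔY = (3558 − 3230)/(3400 − 3000) = 328/400 = 0.82
a = C − MPC·Y = 3230 − 0.82(3000) = 3230 − 2460 = 770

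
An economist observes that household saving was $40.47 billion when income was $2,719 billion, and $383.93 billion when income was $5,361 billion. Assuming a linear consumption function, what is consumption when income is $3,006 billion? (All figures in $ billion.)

C = 2928.22

MPS = ΔS/ΔY = (383.93 − 40.47)/(5361 − 2719) = 343.46/2642 = 0.13
MPC = 1 − MPS = 0.87
Autonomous saving = 40.47 − 0.13(2719) = -313, so a = 313
C = 313 + 0.87(3006) = 313 + 2615.22 = 2928.22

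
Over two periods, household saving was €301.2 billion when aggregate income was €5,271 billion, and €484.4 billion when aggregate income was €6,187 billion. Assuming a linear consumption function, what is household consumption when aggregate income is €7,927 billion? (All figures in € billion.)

MPS = ΔS/ΔY = (484.4 − 301.2)/(6187 − 5271) = 183.2/916 = 0.2
MPC = 1 − MPS = 0.8
Autonomous saving = 301.2 − 0.2(5271) = -753, so a = 753
C = 753 + 0.8(7927) = 753 + 6341.6 = 7094.6

C = 7094.6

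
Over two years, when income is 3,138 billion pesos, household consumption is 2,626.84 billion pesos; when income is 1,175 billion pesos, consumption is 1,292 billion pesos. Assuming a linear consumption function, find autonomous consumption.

MPC = ΔC/ΔY = (2626.84 − 1292)/(3138 − 1175) = 1334.84/1963 = 0.68
a = C − MPC·Y = 1292 − 0.68(1175) = 1292 − 799 = 493

a = 493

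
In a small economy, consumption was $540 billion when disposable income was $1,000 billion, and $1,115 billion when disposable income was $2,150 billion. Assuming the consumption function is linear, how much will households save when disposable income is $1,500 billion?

S = 710

MPC = (1115 − 540)/(2150 − 1000) = 575/1150 = 0.5
a = 540 − 0.5(1000) = 540 − 500 = 40
C = 40 + 0.5(1500) = 790
S = 1500 − 790 = 710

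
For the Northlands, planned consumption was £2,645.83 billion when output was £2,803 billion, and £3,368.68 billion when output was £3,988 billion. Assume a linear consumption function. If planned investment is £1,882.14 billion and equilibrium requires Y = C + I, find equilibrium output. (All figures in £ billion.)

Y = 7226

MPC = (3368.68 − 2645.83)/(3988 − 2803) = 722.85/1185 = 0.61
a = 2645.83 − 0.61(2803) = 936
Equilibrium: Y = 936 + 0.61Y + 1882.14
0.39Y = 2818.14, so Y = 2818.14/0.39 = 7226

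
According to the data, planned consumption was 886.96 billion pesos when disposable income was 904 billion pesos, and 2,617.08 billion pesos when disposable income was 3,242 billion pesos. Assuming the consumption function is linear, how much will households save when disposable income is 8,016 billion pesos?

S = 1866.16

MPC = (2617.08 − 886.96)/(3242 − 904) = 1730.12/2338 = 0.74
a = 886.96 − 0.74(904) = 886.96 − 668.96 = 218
C = 218 + 0.74(8016) = 6149.84
S = 8016 − 6149.84 = 1866.16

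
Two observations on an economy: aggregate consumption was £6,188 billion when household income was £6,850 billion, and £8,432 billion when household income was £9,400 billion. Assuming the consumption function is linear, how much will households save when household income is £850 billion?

S = -58

MPC = (8432 − 6188)/(9400 − 6850) = 2244/2550 = 0.88
a = 6188 − 0.88(6850) = 6188 − 6028 = 160
C = 160 + 0.88(850) = 908
S = 850 − 908 = -58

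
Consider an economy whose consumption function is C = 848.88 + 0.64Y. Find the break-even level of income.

At break-even, C = Y: 848.88 + 0.64Y = Y
0.36Y = 848.88, so Y = 848.88/0.36 = 2358

Y = 2358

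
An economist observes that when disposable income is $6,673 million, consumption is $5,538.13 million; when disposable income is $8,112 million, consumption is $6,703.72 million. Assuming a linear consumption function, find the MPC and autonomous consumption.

MPC = 0.81; a = 133

MPC = ΔC/ΔY = (6703.72 − 5538.13)/(8112 − 6673) = 1165.59/1439 = 0.81
a = C − MPC·Y = 5538.13 − 0.81(6673) = 5538.13 − 5405.13 = 133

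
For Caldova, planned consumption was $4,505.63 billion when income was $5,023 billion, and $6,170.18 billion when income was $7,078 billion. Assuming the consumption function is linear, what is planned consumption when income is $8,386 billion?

C = 7229.66

MPC = (6170.18 − 4505.63)/(7078 − 5023) = 1664.55/2055 = 0.81
a = 4505.63 − 0.81(5023) = 4505.63 − 4068.63 = 437
C = 437 + 0.81(8386) = 437 + 6792.66 = 7229.66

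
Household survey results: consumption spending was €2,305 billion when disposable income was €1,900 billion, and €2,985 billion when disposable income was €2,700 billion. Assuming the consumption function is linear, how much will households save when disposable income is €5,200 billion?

MPC = (2985 − 2305)/(2700 − 1900) = 680/800 = 0.85
a = 2305 − 0.85(1900) = 2305 − 1615 = 690
C = 690 + 0.85(5200) = 5110
S = 5200 − 5110 = 90

S = 90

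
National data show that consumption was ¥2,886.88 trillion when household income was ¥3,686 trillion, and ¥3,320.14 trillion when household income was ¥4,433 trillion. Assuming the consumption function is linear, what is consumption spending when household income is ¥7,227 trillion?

MPC = (3320.14 − 2886.88)/(4433 − 3686) = 433.26/747 = 0.58
a = 2886.88 − 0.58(3686) = 2886.88 − 2137.88 = 749
C = 749 + 0.58(7227) = 749 + 4191.66 = 4940.66

C = 4940.66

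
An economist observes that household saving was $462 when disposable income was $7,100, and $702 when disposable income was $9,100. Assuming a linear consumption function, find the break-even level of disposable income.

MPS = ΔS/ΔY = (702 − 462)/(9100 − 7100) = 240/2000 = 0.12
MPC = 1 − MPS = 0.88
From S(7100) = 462: −a + 0.12(7100) = 462, so a = 852 − 462 = 390
Break-even (S = 0): Y = a/MPS = 390/0.12 = 3250

Y = 3250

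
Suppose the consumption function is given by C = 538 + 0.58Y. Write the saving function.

S = -538 + 0.42Y

S = Y − C = Y − (538 + 0.58Y) = -538 + (1 − 0.58)Y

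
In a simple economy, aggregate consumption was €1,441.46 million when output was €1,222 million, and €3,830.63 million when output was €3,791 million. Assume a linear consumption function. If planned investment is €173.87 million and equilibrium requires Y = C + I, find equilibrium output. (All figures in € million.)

Y = 6841

MPC = (3830.63 − 1441.46)/(3791 − 1222) = 2389.17/2569 = 0.93
a = 1441.46 − 0.93(1222) = 305
Equilibrium: Y = 305 + 0.93Y + 173.87
0.07Y = 478.87, so Y = 478.87/0.07 = 6841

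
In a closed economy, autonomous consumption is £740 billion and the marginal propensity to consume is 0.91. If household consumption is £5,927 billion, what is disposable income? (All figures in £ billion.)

Y = 5700

740 + 0.91Y = 5927
0.91Y = 5187, so Y = 5187/0.91 = 5700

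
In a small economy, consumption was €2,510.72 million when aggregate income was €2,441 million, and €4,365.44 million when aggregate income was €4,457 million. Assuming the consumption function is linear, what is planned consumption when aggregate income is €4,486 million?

C = 4392.12

MPC = (4365.44 − 2510.72)/(4457 − 2441) = 1854.72/2016 = 0.92
a = 2510.72 − 0.92(2441) = 2510.72 − 2245.72 = 265
C = 265 + 0.92(4486) = 265 + 4127.12 = 4392.12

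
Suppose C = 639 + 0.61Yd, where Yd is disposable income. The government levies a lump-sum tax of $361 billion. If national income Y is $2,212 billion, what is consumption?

Yd = Y − T = 2212 − 361 = 1851
C = 639 + 0.61(1851) = 639 + 1129.11 = 1768.11

C = 1768.11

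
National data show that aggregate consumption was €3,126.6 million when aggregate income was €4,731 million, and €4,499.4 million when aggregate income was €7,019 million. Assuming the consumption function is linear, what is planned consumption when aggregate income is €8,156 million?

C = 5181.6

MPC = (4499.4 − 3126.6)/(7019 − 4731) = 1372.8/2288 = 0.6
a = 3126.6 − 0.6(4731) = 3126.6 − 2838.6 = 288
C = 288 + 0.6(8156) = 288 + 4893.6 = 5181.6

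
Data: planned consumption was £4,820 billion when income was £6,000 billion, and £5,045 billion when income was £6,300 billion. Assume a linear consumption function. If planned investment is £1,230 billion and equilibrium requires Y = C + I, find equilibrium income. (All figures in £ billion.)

Y = 6200

MPC = (5045 − 4820)/(6300 − 6000) = 225/300 = 0.75
a = 4820 − 0.75(6000) = 320
Equilibrium: Y = 320 + 0.75Y + 1230
0.25Y = 1550, so Y = 1550/0.25 = 6200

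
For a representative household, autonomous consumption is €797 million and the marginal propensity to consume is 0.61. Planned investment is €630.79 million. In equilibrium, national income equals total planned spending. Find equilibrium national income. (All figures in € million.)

Y = 3661

Y = C + I = 797 + 0.61Y + 630.79
Y − 0.61Y = 1427.79
0.39Y = 1427.79, so Y = 1427.79/0.39 = 3661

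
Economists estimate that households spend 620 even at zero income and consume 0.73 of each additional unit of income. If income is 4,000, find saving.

C = 620 + 0.73(4000) = 620 + 2920 = 3540
S = Y − C = 4000 − 3540 = 460

S = 460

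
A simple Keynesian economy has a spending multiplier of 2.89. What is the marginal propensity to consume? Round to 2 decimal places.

k = 1/(1 − MPC), so 1 − MPC = 1/k = 1/2.89 = 0.3460
MPC = 1 − 0.3460 = 0.65

MPC = 0.65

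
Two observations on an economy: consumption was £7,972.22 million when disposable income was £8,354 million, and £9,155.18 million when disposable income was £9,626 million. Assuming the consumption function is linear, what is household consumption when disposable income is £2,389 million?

MPC = (9155.18 − 7972.22)/(9626 − 8354) = 1182.96/1272 = 0.93
a = 7972.22 − 0.93(8354) = 7972.22 − 7769.22 = 203
C = 203 + 0.93(2389) = 203 + 2221.77 = 2424.77

C = 2424.77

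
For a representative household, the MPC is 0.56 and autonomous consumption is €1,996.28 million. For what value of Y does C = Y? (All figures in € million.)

At break-even, C = Y: 1996.28 + 0.56Y = Y
0.44Y = 1996.28, so Y = 1996.28/0.44 = 4537

Y = 4537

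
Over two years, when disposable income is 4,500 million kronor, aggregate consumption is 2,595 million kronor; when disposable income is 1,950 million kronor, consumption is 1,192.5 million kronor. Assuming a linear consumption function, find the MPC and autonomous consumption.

MPC = ΔC/ΔY = (2595 − 1192.5)/(4500 − 1950) = 1402.5/2550 = 0.55
a = C − MPC·Y = 1192.5 − 0.55(1950) = 1192.5 − 1072.5 = 120

MPC = 0.55; a = 120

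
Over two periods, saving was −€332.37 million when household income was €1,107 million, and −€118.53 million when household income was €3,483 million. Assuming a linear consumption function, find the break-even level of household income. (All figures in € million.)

Y = 4800

MPS = ΔS/ΔY = (-118.53 − (-332.37))/(3483 − 1107) = 213.84/2376 = 0.09
MPC = 1 − MPS = 0.91
From S(1107) = -332.37: −a + 0.09(1107) = -332.37, so a = 99.63 − (-332.37) = 432
Break-even (S = 0): Y = a/MPS = 432/0.09 = 4800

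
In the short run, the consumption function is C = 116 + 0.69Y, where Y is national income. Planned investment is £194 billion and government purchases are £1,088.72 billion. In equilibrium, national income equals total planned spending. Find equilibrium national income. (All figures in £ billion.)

Y = 4512

Y = C + I + G = 116 + 0.69Y + 194 + 1088.72
Y − 0.69Y = 1398.72
0.31Y = 1398.72, so Y = 1398.72/0.31 = 4512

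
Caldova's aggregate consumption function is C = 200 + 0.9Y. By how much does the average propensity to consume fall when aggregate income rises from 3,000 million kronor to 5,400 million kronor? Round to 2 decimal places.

At Y = 3000: C = 200 + 0.9(3000) = 2900, APC = 2900/3000 = 0.967
At Y = 5400: C = 5060, APC = 5060/5400 = 0.937
Fall in APC = 0.967 − 0.937 = 0.03

ΔAPC = 0.03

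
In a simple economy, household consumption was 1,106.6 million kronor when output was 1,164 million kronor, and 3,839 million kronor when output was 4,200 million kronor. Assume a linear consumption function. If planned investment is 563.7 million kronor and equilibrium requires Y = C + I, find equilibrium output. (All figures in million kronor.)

MPC = (3839 − 1106.6)/(4200 − 1164) = 2732.4/3036 = 0.9
a = 1106.6 − 0.9(1164) = 59
Equilibrium: Y = 59 + 0.9Y + 563.7
0.1Y = 622.7, so Y = 622.7/0.1 = 6227

Y = 6227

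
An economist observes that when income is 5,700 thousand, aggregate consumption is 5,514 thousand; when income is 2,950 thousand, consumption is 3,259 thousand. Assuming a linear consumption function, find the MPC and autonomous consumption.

MPC = 0.82; a = 840

MPC = ΔC/ΔY = (5514 − 3259)/(5700 − 2950) = 2255/2750 = 0.82
a = C − MPC·Y = 3259 − 0.82(2950) = 3259 − 2419 = 840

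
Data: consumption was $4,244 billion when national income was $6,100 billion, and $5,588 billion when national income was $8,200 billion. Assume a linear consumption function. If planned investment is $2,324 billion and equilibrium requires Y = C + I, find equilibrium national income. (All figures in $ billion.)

Y = 7400

MPC = (5588 − 4244)/(8200 − 6100) = 1344/2100 = 0.64
a = 4244 − 0.64(6100) = 340
Equilibrium: Y = 340 + 0.64Y + 2324
0.36Y = 2664, so Y = 2664/0.36 = 7400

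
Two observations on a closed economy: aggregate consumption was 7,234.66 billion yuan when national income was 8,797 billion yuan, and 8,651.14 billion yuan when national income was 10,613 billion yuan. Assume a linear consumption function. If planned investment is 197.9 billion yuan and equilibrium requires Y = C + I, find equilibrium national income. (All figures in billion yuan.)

MPC = (8651.14 − 7234.66)/(10613 − 8797) = 1416.48/1816 = 0.78
a = 7234.66 − 0.78(8797) = 373
Equilibrium: Y = 373 + 0.78Y + 197.9
0.22Y = 570.9, so Y = 570.9/0.22 = 2595

Y = 2595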